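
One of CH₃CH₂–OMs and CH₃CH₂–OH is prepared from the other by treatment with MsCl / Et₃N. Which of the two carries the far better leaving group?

CH₃CH₂–OMs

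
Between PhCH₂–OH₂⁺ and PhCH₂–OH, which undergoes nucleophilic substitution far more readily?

From PhCH₂–OH the departing group would be OH⁻ (pKₐ(H₂O) ≈ 15.7). Strong base; essentially never leaves without prior activation.
From PhCH₂–OH₂⁺ the leaving group is H₂O (pKₐ(H₃O⁺) ≈ -1.7). Neutral; leaves from a protonated alcohol (R–OH₂⁺).
(In practice PhCH₂–OH₂⁺ is made from PhCH₂–OH by protonation with strong acid, converting the leaving group from hydroxide to neutral water.)

PhCH₂–OH₂⁺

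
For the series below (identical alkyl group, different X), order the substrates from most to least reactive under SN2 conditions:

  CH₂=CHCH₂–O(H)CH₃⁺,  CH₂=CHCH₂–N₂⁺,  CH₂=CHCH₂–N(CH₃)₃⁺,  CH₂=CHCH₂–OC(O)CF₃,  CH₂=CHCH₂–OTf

CH₂=CHCH₂–N₂⁺ > CH₂=CHCH₂–OTf > CH₂=CHCH₂–O(H)CH₃⁺ > CH₂=CHCH₂–OC(O)CF₃ > CH₂=CHCH₂–N(CH₃)₃⁺

With the same alkyl group throughout, only the leaving group differentiates the rates.
Leaving-group ability tracks the stability of the departed species; conjugate-acid pKₐ is the usual yardstick (lower pKₐ → better LG).
CH₂=CHCH₂–N₂⁺ loses N₂: no meaningful conjugate acid; N₂ departs as an exceptionally stable neutral molecule
CH₂=CHCH₂–OTf loses OTf⁻: pKₐ(CF₃SO₃H (triflic acid)) ≈ -14
CH₂=CHCH₂–O(H)CH₃⁺ loses R'OH: pKₐ(R'OH₂⁺) ≈ -2.4
CH₂=CHCH₂–OC(O)CF₃ loses CF₃COO⁻: pKₐ(CF₃COOH) ≈ 0.2
CH₂=CHCH₂–N(CH₃)₃⁺ loses NR'₃: pKₐ(R'₃NH⁺) ≈ 10.7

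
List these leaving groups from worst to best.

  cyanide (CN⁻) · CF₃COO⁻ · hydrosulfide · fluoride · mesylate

cyanide (CN⁻) < hydrosulfide < fluoride < CF₃COO⁻ < mesylate

Rank by basicity of the departing species: weakest base leaves most easily.
mesylate: pKₐ(CH₃SO₃H (MsOH)) ≈ -1.9
CF₃COO⁻: pKₐ(CF₃COOH) ≈ 0.2
fluoride: pKₐ(HF) ≈ 3.2 — small and strongly basic; the poor halide leaving group
hydrosulfide: pKₐ(H₂S) ≈ 7
cyanide (CN⁻): pKₐ(HCN) ≈ 9.2
Listed from poorest to best leaving group as asked.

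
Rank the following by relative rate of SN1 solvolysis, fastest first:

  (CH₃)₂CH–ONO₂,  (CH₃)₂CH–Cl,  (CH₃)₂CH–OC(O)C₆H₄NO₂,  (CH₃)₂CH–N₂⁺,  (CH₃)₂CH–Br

Identical carbon frameworks mean the comparison reduces to leaving-group quality.
Leaving-group ability tracks the stability of the departed species; conjugate-acid pKₐ is the usual yardstick (lower pKₐ → better LG).
(CH₃)₂CH–N₂⁺ loses N₂: no meaningful conjugate acid; N₂ departs as an exceptionally stable neutral molecule
(CH₃)₂CH–Br loses Br⁻: pKₐ(HBr) ≈ -9
(CH₃)₂CH–Cl loses Cl⁻: pKₐ(HCl) ≈ -7
(CH₃)₂CH–ONO₂ loses NO₃⁻: pKₐ(HNO₃) ≈ -1.3
(CH₃)₂CH–OC(O)C₆H₄NO₂ loses p-O₂N–C₆H₄–COO⁻: pKₐ(p-nitrobenzoic acid) ≈ 3.4

(CH₃)₂CH–N₂⁺ > (CH₃)₂CH–Br > (CH₃)₂CH–Cl > (CH₃)₂CH–ONO₂ > (CH₃)₂CH–OC(O)C₆H₄NO₂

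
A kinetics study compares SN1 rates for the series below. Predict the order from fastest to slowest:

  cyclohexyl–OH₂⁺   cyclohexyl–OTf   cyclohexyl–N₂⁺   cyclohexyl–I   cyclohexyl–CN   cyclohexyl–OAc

Identical carbon frameworks mean the comparison reduces to leaving-group quality.
The more stable X⁻ (or X) is on its own — i.e. the weaker a base it is — the better a leaving group it makes.
cyclohexyl–N₂⁺ loses N₂: no meaningful conjugate acid; N₂ departs as an exceptionally stable neutral molecule
cyclohexyl–OTf loses OTf⁻: pKₐ(CF₃SO₃H (triflic acid)) ≈ -14
cyclohexyl–I loses I⁻: pKₐ(HI) ≈ -10
cyclohexyl–OH₂⁺ loses H₂O: pKₐ(H₃O⁺) ≈ -1.7
cyclohexyl–OAc loses AcO⁻: pKₐ(CH₃COOH) ≈ 4.8
cyclohexyl–CN loses CN⁻: pKₐ(HCN) ≈ 9.2

cyclohexyl–N₂⁺ > cyclohexyl–OTf > cyclohexyl–I > cyclohexyl–OH₂⁺ > cyclohexyl–OAc > cyclohexyl–CN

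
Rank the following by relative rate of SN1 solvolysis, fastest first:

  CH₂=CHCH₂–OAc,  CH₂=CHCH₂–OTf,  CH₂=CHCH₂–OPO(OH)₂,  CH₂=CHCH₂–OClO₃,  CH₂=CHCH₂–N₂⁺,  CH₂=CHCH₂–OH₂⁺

With the same alkyl group throughout, only the leaving group differentiates the rates.
A good leaving group is a weak base: the lower the pKₐ of its conjugate acid, the more readily it departs.
CH₂=CHCH₂–N₂⁺ loses N₂: no meaningful conjugate acid; N₂ departs as an exceptionally stable neutral molecule
CH₂=CHCH₂–OTf loses OTf⁻: pKₐ(CF₃SO₃H (triflic acid)) ≈ -14
CH₂=CHCH₂–OClO₃ loses ClO₄⁻: pKₐ(HClO₄) ≈ -10
CH₂=CHCH₂–OH₂⁺ loses H₂O: pKₐ(H₃O⁺) ≈ -1.7
CH₂=CHCH₂–OPO(OH)₂ loses H₂PO₄⁻: pKₐ(H₃PO₄) ≈ 2.1
CH₂=CHCH₂–OAc loses AcO⁻: pKₐ(CH₃COOH) ≈ 4.8

CH₂=CHCH₂–N₂⁺ > CH₂=CHCH₂–OTf > CH₂=CHCH₂–OClO₃ > CH₂=CHCH₂–OH₂⁺ > CH₂=CHCH₂–OPO(OH)₂ > CH₂=CHCH₂–OAc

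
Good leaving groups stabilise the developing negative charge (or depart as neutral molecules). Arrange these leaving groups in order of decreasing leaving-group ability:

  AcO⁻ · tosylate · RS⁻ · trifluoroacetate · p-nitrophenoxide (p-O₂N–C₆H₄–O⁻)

tosylate > trifluoroacetate > AcO⁻ > p-nitrophenoxide (p-O₂N–C₆H₄–O⁻) > RS⁻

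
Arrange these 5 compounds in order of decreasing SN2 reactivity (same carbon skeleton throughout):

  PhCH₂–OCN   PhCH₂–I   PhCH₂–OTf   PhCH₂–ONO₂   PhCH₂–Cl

PhCH₂–OTf > PhCH₂–I > PhCH₂–Cl > PhCH₂–ONO₂ > PhCH₂–OCN

The skeletons are identical, so relative rate is governed entirely by leaving-group ability.
Rank by basicity of the departing species: weakest base leaves most easily.
PhCH₂–OTf loses OTf⁻: pKₐ(CF₃SO₃H (triflic acid)) ≈ -14
PhCH₂–I loses I⁻: pKₐ(HI) ≈ -10
PhCH₂–Cl loses Cl⁻: pKₐ(HCl) ≈ -7
PhCH₂–ONO₂ loses NO₃⁻: pKₐ(HNO₃) ≈ -1.3
PhCH₂–OCN loses NCO⁻: pKₐ(HOCN) ≈ 3.5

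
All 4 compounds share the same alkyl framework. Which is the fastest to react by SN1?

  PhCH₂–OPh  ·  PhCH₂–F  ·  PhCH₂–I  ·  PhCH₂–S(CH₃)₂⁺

With the same alkyl group throughout, only the leaving group differentiates the rates.
Leaving-group ability tracks the stability of the departed species; conjugate-acid pKₐ is the usual yardstick (lower pKₐ → better LG).
PhCH₂–I loses I⁻: pKₐ(HI) ≈ -10
PhCH₂–S(CH₃)₂⁺ loses SR'₂: pKₐ(R'₂SH⁺) ≈ -7
PhCH₂–F loses F⁻: pKₐ(HF) ≈ 3.2
PhCH₂–OPh loses PhO⁻: pKₐ(C₆H₅OH (phenol)) ≈ 10

PhCH₂–I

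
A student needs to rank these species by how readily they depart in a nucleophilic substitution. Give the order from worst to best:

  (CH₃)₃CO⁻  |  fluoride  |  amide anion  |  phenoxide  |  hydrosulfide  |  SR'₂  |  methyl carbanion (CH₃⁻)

Rank by basicity of the departing species: weakest base leaves most easily.
SR'₂: pKₐ(R'₂SH⁺) ≈ -7
fluoride: pKₐ(HF) ≈ 3.2
hydrosulfide: pKₐ(H₂S) ≈ 7
phenoxide: pKₐ(C₆H₅OH (phenol)) ≈ 10
(CH₃)₃CO⁻: pKₐ(t-BuOH) ≈ 18
amide anion: pKₐ(NH₃) ≈ 38
methyl carbanion (CH₃⁻): pKₐ(CH₄) ≈ 48
The question asks for worst first, so the sequence is read in increasing leaving-group ability.

methyl carbanion (CH₃⁻) < amide anion < (CH₃)₃CO⁻ < phenoxide < hydrosulfide < fluoride < SR'₂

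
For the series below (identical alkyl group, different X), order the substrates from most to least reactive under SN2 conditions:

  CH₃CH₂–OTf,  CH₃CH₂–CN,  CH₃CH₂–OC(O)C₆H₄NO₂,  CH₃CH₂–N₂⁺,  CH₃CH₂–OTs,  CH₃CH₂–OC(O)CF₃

CH₃CH₂–N₂⁺ > CH₃CH₂–OTf > CH₃CH₂–OTs > CH₃CH₂–OC(O)CF₃ > CH₃CH₂–OC(O)C₆H₄NO₂ > CH₃CH₂–CN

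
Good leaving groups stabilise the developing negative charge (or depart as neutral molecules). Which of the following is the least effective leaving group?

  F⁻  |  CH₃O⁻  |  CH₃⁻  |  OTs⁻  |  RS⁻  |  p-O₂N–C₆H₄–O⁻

CH₃⁻

The more stable X⁻ (or X) is on its own — i.e. the weaker a base it is — the better a leaving group it makes.
OTs⁻: pKₐ(p-CH₃C₆H₄SO₃H (TsOH)) ≈ -2.8
F⁻: pKₐ(HF) ≈ 3.2
p-O₂N–C₆H₄–O⁻: pKₐ(p-nitrophenol) ≈ 7.2
RS⁻: pKₐ(RSH (a thiol)) ≈ 10.5
CH₃O⁻: pKₐ(CH₃OH) ≈ 15.5
CH₃⁻: pKₐ(CH₄) ≈ 48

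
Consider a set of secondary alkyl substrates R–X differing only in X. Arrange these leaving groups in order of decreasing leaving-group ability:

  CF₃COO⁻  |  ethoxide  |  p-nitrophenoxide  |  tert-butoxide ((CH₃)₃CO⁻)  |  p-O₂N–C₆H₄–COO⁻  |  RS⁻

CF₃COO⁻: pKₐ(CF₃COOH) ≈ 0.2
p-O₂N–C₆H₄–COO⁻: pKₐ(p-nitrobenzoic acid) ≈ 3.4
p-nitrophenoxide: pKₐ(p-nitrophenol) ≈ 7.2
RS⁻: pKₐ(RSH (a thiol)) ≈ 10.5 — moderately basic; rarely leaves without activation
ethoxide: pKₐ(CH₃CH₂OH) ≈ 16
tert-butoxide ((CH₃)₃CO⁻): pKₐ(t-BuOH) ≈ 18

CF₃COO⁻ > p-O₂N–C₆H₄–COO⁻ > p-nitrophenoxide > RS⁻ > ethoxide > tert-butoxide ((CH₃)₃CO⁻)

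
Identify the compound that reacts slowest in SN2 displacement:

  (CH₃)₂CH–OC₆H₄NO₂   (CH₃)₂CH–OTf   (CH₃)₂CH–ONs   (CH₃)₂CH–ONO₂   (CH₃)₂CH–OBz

(CH₃)₂CH–OC₆H₄NO₂

Same R in every case — rank the leaving groups.
Leaving-group ability tracks the stability of the departed species; conjugate-acid pKₐ is the usual yardstick (lower pKₐ → better LG).
(CH₃)₂CH–OTf loses OTf⁻: pKₐ(CF₃SO₃H (triflic acid)) ≈ -14
(CH₃)₂CH–ONs loses ONs⁻: pKₐ(p-O₂NC₆H₄SO₃H) ≈ -3.5
(CH₃)₂CH–ONO₂ loses NO₃⁻: pKₐ(HNO₃) ≈ -1.3
(CH₃)₂CH–OBz loses PhCOO⁻: pKₐ(C₆H₅COOH) ≈ 4.2
(CH₃)₂CH–OC₆H₄NO₂ loses p-O₂N–C₆H₄–O⁻: pKₐ(p-nitrophenol) ≈ 7.2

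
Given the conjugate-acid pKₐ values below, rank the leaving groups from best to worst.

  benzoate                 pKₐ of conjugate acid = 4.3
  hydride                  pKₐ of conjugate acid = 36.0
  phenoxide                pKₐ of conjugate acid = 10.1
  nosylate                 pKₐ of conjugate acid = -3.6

nosylate > benzoate > phenoxide > hydride

Lower conjugate-acid pKₐ ⇒ weaker base ⇒ better leaving group.
Sorting by the given values: nosylate (-3.6), benzoate (4.3), phenoxide (10.1), hydride (36.0).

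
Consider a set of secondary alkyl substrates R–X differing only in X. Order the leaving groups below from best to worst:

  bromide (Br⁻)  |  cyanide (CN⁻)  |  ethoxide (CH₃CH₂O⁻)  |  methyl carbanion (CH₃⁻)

The more stable X⁻ (or X) is on its own — i.e. the weaker a base it is — the better a leaving group it makes.
bromide (Br⁻): pKₐ(HBr) ≈ -9
cyanide (CN⁻): pKₐ(HCN) ≈ 9.2
ethoxide (CH₃CH₂O⁻): pKₐ(CH₃CH₂OH) ≈ 16
methyl carbanion (CH₃⁻): pKₐ(CH₄) ≈ 48

bromide (Br⁻) > cyanide (CN⁻) > ethoxide (CH₃CH₂O⁻) > methyl carbanion (CH₃⁻)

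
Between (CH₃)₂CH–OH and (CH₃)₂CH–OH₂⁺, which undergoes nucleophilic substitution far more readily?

From (CH₃)₂CH–OH the departing group would be OH⁻ (pKₐ(H₂O) ≈ 15.7). Strong base; essentially never leaves without prior activation.
From (CH₃)₂CH–OH₂⁺ the leaving group is H₂O (pKₐ(H₃O⁺) ≈ -1.7). Neutral; leaves from a protonated alcohol (R–OH₂⁺).
(In practice (CH₃)₂CH–OH₂⁺ is made from (CH₃)₂CH–OH by protonation with strong acid, converting the leaving group from hydroxide to neutral water.)

(CH₃)₂CH–OH₂⁺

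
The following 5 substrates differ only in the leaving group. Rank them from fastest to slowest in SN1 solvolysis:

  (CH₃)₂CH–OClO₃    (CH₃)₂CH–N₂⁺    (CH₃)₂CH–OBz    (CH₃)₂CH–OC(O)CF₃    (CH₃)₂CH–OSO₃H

(CH₃)₂CH–N₂⁺ > (CH₃)₂CH–OClO₃ > (CH₃)₂CH–OSO₃H > (CH₃)₂CH–OC(O)CF₃ > (CH₃)₂CH–OBz

Identical carbon frameworks mean the comparison reduces to leaving-group quality.
The more stable X⁻ (or X) is on its own — i.e. the weaker a base it is — the better a leaving group it makes.
(CH₃)₂CH–N₂⁺ loses N₂: no meaningful conjugate acid; N₂ departs as an exceptionally stable neutral molecule
(CH₃)₂CH–OClO₃ loses ClO₄⁻: pKₐ(HClO₄) ≈ -10
(CH₃)₂CH–OSO₃H loses HSO₄⁻: pKₐ(H₂SO₄) ≈ -3
(CH₃)₂CH–OC(O)CF₃ loses CF₃COO⁻: pKₐ(CF₃COOH) ≈ 0.2
(CH₃)₂CH–OBz loses PhCOO⁻: pKₐ(C₆H₅COOH) ≈ 4.2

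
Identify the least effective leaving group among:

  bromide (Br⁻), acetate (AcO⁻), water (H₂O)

Leaving-group ability tracks the stability of the departed species; conjugate-acid pKₐ is the usual yardstick (lower pKₐ → better LG).
bromide (Br⁻): pKₐ(HBr) ≈ -9
water (H₂O): pKₐ(H₃O⁺) ≈ -1.7
acetate (AcO⁻): pKₐ(CH₃COOH) ≈ 4.8

acetate (AcO⁻)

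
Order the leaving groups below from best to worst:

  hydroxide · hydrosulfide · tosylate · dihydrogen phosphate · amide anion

Leaving-group ability tracks the stability of the departed species; conjugate-acid pKₐ is the usual yardstick (lower pKₐ → better LG).
tosylate: pKₐ(p-CH₃C₆H₄SO₃H (TsOH)) ≈ -2.8
dihydrogen phosphate: pKₐ(H₃PO₄) ≈ 2.1
hydrosulfide: pKₐ(H₂S) ≈ 7
hydroxide: pKₐ(H₂O) ≈ 15.7
amide anion: pKₐ(NH₃) ≈ 38

tosylate > dihydrogen phosphate > hydrosulfide > hydroxide > amide anion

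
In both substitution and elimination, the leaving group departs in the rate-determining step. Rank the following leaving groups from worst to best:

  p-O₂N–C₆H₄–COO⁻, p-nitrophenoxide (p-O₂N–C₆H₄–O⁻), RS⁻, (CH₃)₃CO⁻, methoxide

(CH₃)₃CO⁻ < methoxide < RS⁻ < p-nitrophenoxide (p-O₂N–C₆H₄–O⁻) < p-O₂N–C₆H₄–COO⁻

Rank by basicity of the departing species: weakest base leaves most easily.
p-O₂N–C₆H₄–COO⁻: pKₐ(p-nitrobenzoic acid) ≈ 3.4
p-nitrophenoxide (p-O₂N–C₆H₄–O⁻): pKₐ(p-nitrophenol) ≈ 7.2
RS⁻: pKₐ(RSH (a thiol)) ≈ 10.5 — moderately basic; rarely leaves without activation
methoxide: pKₐ(CH₃OH) ≈ 15.5 — strong base; alkoxides do not leave unassisted
(CH₃)₃CO⁻: pKₐ(t-BuOH) ≈ 18 — bulky, strongly basic alkoxide
Listed from poorest to best leaving group as asked.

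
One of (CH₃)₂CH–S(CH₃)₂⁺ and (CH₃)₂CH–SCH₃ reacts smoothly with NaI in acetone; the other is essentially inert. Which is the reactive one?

(CH₃)₂CH–S(CH₃)₂⁺

From (CH₃)₂CH–SCH₃ the departing group would be RS⁻ (pKₐ(RSH (a thiol)) ≈ 10.5). Moderately basic; rarely leaves without activation.
From (CH₃)₂CH–S(CH₃)₂⁺ the leaving group is SR'₂ (pKₐ(R'₂SH⁺) ≈ -7). Neutral; leaves from a sulfonium salt (R–SR'₂⁺).
(In practice (CH₃)₂CH–S(CH₃)₂⁺ is made from (CH₃)₂CH–SCH₃ by S-methylation with CH₃I, allowing neutral dimethyl sulfide, rather than methanethiolate, to depart.)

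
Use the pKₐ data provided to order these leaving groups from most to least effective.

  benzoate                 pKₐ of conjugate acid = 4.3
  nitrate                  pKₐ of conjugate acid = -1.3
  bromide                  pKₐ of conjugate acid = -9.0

Lower conjugate-acid pKₐ ⇒ weaker base ⇒ better leaving group.
Sorting by the given values: bromide (-9.0), nitrate (-1.3), benzoate (4.3).

bromide > nitrate > benzoate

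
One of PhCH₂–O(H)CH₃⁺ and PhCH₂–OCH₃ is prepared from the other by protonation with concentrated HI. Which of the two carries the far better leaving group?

PhCH₂–O(H)CH₃⁺

From PhCH₂–OCH₃ the departing group would be CH₃O⁻ (pKₐ(CH₃OH) ≈ 15.5). Strong base; alkoxides do not leave unassisted.
From PhCH₂–O(H)CH₃⁺ the leaving group is R'OH (pKₐ(R'OH₂⁺) ≈ -2.4). Neutral; leaves from a protonated ether (an oxonium ion, R–O(H)R'⁺).
Protonation with concentrated HI works by allowing neutral methanol, rather than methoxide, to depart, making PhCH₂–O(H)CH₃⁺ enormously more reactive.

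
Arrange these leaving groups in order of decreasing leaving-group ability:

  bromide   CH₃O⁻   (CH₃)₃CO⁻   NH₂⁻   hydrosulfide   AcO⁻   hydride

A good leaving group is a weak base: the lower the pKₐ of its conjugate acid, the more readily it departs.
bromide: pKₐ(HBr) ≈ -9
AcO⁻: pKₐ(CH₃COOH) ≈ 4.8
hydrosulfide: pKₐ(H₂S) ≈ 7
CH₃O⁻: pKₐ(CH₃OH) ≈ 15.5
(CH₃)₃CO⁻: pKₐ(t-BuOH) ≈ 18
hydride: pKₐ(H₂) ≈ 36
NH₂⁻: pKₐ(NH₃) ≈ 38

bromide > AcO⁻ > hydrosulfide > CH₃O⁻ > (CH₃)₃CO⁻ > hydride > NH₂⁻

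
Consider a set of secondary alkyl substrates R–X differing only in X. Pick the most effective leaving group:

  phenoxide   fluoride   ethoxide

Leaving-group ability tracks the stability of the departed species; conjugate-acid pKₐ is the usual yardstick (lower pKₐ → better LG).
fluoride: pKₐ(HF) ≈ 3.2
phenoxide: pKₐ(C₆H₅OH (phenol)) ≈ 10
ethoxide: pKₐ(CH₃CH₂OH) ≈ 16

fluoride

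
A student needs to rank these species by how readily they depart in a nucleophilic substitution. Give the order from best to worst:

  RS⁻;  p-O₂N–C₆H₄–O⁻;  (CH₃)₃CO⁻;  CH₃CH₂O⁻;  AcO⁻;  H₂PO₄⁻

A good leaving group is a weak base: the lower the pKₐ of its conjugate acid, the more readily it departs.
H₂PO₄⁻: pKₐ(H₃PO₄) ≈ 2.1 — moderate base; biological leaving group after further activation
AcO⁻: pKₐ(CH₃COOH) ≈ 4.8 — resonance-stabilised but still a weak base
p-O₂N–C₆H₄–O⁻: pKₐ(p-nitrophenol) ≈ 7.2 — nitro group delocalises the charge; the classic chromogenic LG
RS⁻: pKₐ(RSH (a thiol)) ≈ 10.5 — moderately basic; rarely leaves without activation
CH₃CH₂O⁻: pKₐ(CH₃CH₂OH) ≈ 16
(CH₃)₃CO⁻: pKₐ(t-BuOH) ≈ 18

H₂PO₄⁻ > AcO⁻ > p-O₂N–C₆H₄–O⁻ > RS⁻ > CH₃CH₂O⁻ > (CH₃)₃CO⁻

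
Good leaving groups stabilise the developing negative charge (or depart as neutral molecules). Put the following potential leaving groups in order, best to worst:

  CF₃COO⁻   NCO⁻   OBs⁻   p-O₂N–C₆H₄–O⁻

OBs⁻ > CF₃COO⁻ > NCO⁻ > p-O₂N–C₆H₄–O⁻

A good leaving group is a weak base: the lower the pKₐ of its conjugate acid, the more readily it departs.
OBs⁻: pKₐ(p-BrC₆H₄SO₃H) ≈ -2.8
CF₃COO⁻: pKₐ(CF₃COOH) ≈ 0.2
NCO⁻: pKₐ(HOCN) ≈ 3.5
p-O₂N–C₆H₄–O⁻: pKₐ(p-nitrophenol) ≈ 7.2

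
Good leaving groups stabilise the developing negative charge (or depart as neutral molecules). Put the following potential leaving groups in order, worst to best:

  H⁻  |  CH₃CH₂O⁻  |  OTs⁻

OTs⁻: pKₐ(p-CH₃C₆H₄SO₃H (TsOH)) ≈ -2.8
CH₃CH₂O⁻: pKₐ(CH₃CH₂OH) ≈ 16
H⁻: pKₐ(H₂) ≈ 36
The question asks for worst first, so the sequence is read in increasing leaving-group ability.

H⁻ < CH₃CH₂O⁻ < OTs⁻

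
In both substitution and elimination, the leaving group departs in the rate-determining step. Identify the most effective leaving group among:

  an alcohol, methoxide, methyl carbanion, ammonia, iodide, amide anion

iodide

Leaving-group ability tracks the stability of the departed species; conjugate-acid pKₐ is the usual yardstick (lower pKₐ → better LG).
iodide: pKₐ(HI) ≈ -10
an alcohol: pKₐ(R'OH₂⁺) ≈ -2.4
ammonia: pKₐ(NH₄⁺) ≈ 9.2
methoxide: pKₐ(CH₃OH) ≈ 15.5
amide anion: pKₐ(NH₃) ≈ 38
methyl carbanion: pKₐ(CH₄) ≈ 48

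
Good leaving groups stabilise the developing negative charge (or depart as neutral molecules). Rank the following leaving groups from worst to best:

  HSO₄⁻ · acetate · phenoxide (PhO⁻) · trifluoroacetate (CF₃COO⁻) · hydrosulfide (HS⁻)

A good leaving group is a weak base: the lower the pKₐ of its conjugate acid, the more readily it departs.
HSO₄⁻: pKₐ(H₂SO₄) ≈ -3
trifluoroacetate (CF₃COO⁻): pKₐ(CF₃COOH) ≈ 0.2
acetate: pKₐ(CH₃COOH) ≈ 4.8
hydrosulfide (HS⁻): pKₐ(H₂S) ≈ 7
phenoxide (PhO⁻): pKₐ(C₆H₅OH (phenol)) ≈ 10
The question asks for worst first, so the sequence is read in increasing leaving-group ability.

phenoxide (PhO⁻) < hydrosulfide (HS⁻) < acetate < trifluoroacetate (CF₃COO⁻) < HSO₄⁻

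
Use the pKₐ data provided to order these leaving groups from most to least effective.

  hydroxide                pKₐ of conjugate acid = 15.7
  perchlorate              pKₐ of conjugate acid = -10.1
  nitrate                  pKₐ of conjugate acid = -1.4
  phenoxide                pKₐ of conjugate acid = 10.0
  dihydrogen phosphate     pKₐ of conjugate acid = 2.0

perchlorate > nitrate > dihydrogen phosphate > phenoxide > hydroxide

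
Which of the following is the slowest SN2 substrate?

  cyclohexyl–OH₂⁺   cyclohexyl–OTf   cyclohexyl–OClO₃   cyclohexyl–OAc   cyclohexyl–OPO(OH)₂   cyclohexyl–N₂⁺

The skeletons are identical, so relative rate is governed entirely by leaving-group ability.
The more stable X⁻ (or X) is on its own — i.e. the weaker a base it is — the better a leaving group it makes.
cyclohexyl–N₂⁺ loses N₂: no meaningful conjugate acid; N₂ departs as an exceptionally stable neutral molecule
cyclohexyl–OTf loses OTf⁻: pKₐ(CF₃SO₃H (triflic acid)) ≈ -14
cyclohexyl–OClO₃ loses ClO₄⁻: pKₐ(HClO₄) ≈ -10
cyclohexyl–OH₂⁺ loses H₂O: pKₐ(H₃O⁺) ≈ -1.7
cyclohexyl–OPO(OH)₂ loses H₂PO₄⁻: pKₐ(H₃PO₄) ≈ 2.1
cyclohexyl–OAc loses AcO⁻: pKₐ(CH₃COOH) ≈ 4.8

cyclohexyl–OAc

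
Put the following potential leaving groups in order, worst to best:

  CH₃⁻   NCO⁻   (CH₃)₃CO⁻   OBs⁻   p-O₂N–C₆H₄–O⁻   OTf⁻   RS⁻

The more stable X⁻ (or X) is on its own — i.e. the weaker a base it is — the better a leaving group it makes.
OTf⁻: pKₐ(CF₃SO₃H (triflic acid)) ≈ -14
OBs⁻: pKₐ(p-BrC₆H₄SO₃H) ≈ -2.8
NCO⁻: pKₐ(HOCN) ≈ 3.5
p-O₂N–C₆H₄–O⁻: pKₐ(p-nitrophenol) ≈ 7.2
RS⁻: pKₐ(RSH (a thiol)) ≈ 10.5
(CH₃)₃CO⁻: pKₐ(t-BuOH) ≈ 18
CH₃⁻: pKₐ(CH₄) ≈ 48
Reversing gives the worst-to-best order requested.

CH₃⁻ < (CH₃)₃CO⁻ < RS⁻ < p-O₂N–C₆H₄–O⁻ < NCO⁻ < OBs⁻ < OTf⁻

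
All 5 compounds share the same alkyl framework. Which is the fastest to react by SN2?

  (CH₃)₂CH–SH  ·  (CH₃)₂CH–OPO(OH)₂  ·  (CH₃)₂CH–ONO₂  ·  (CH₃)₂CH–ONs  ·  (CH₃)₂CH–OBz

(CH₃)₂CH–ONs

The skeletons are identical, so relative rate is governed entirely by leaving-group ability.
The more stable X⁻ (or X) is on its own — i.e. the weaker a base it is — the better a leaving group it makes.
(CH₃)₂CH–ONs loses ONs⁻: pKₐ(p-O₂NC₆H₄SO₃H) ≈ -3.5
(CH₃)₂CH–ONO₂ loses NO₃⁻: pKₐ(HNO₃) ≈ -1.3
(CH₃)₂CH–OPO(OH)₂ loses H₂PO₄⁻: pKₐ(H₃PO₄) ≈ 2.1
(CH₃)₂CH–OBz loses PhCOO⁻: pKₐ(C₆H₅COOH) ≈ 4.2
(CH₃)₂CH–SH loses HS⁻: pKₐ(H₂S) ≈ 7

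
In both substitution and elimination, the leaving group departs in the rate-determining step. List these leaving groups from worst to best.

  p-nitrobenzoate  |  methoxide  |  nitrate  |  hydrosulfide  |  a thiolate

Rank by basicity of the departing species: weakest base leaves most easily.
nitrate: pKₐ(HNO₃) ≈ -1.3
p-nitrobenzoate: pKₐ(p-nitrobenzoic acid) ≈ 3.4
hydrosulfide: pKₐ(H₂S) ≈ 7
a thiolate: pKₐ(RSH (a thiol)) ≈ 10.5
methoxide: pKₐ(CH₃OH) ≈ 15.5
The question asks for worst first, so the sequence is read in increasing leaving-group ability.

methoxide < a thiolate < hydrosulfide < p-nitrobenzoate < nitrate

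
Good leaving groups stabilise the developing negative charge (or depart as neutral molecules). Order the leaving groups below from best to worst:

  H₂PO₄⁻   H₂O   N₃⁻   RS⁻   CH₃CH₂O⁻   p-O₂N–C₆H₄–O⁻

Leaving-group ability tracks the stability of the departed species; conjugate-acid pKₐ is the usual yardstick (lower pKₐ → better LG).
H₂O: pKₐ(H₃O⁺) ≈ -1.7
H₂PO₄⁻: pKₐ(H₃PO₄) ≈ 2.1
N₃⁻: pKₐ(HN₃) ≈ 4.7
p-O₂N–C₆H₄–O⁻: pKₐ(p-nitrophenol) ≈ 7.2
RS⁻: pKₐ(RSH (a thiol)) ≈ 10.5
CH₃CH₂O⁻: pKₐ(CH₃CH₂OH) ≈ 16

H₂O > H₂PO₄⁻ > N₃⁻ > p-O₂N–C₆H₄–O⁻ > RS⁻ > CH₃CH₂O⁻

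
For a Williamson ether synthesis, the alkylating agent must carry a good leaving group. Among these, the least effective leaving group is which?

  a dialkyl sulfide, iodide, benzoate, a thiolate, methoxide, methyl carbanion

methyl carbanion

A good leaving group is a weak base: the lower the pKₐ of its conjugate acid, the more readily it departs.
iodide: pKₐ(HI) ≈ -10
a dialkyl sulfide: pKₐ(R'₂SH⁺) ≈ -7
benzoate: pKₐ(C₆H₅COOH) ≈ 4.2
a thiolate: pKₐ(RSH (a thiol)) ≈ 10.5
methoxide: pKₐ(CH₃OH) ≈ 15.5
methyl carbanion: pKₐ(CH₄) ≈ 48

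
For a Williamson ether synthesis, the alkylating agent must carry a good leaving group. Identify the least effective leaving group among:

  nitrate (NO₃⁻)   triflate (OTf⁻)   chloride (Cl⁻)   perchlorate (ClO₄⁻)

nitrate (NO₃⁻)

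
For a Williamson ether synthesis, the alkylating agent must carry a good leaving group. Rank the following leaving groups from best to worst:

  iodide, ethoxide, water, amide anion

The more stable X⁻ (or X) is on its own — i.e. the weaker a base it is — the better a leaving group it makes.
iodide: pKₐ(HI) ≈ -10 — large, highly polarisable; very weak base
water: pKₐ(H₃O⁺) ≈ -1.7
ethoxide: pKₐ(CH₃CH₂OH) ≈ 16
amide anion: pKₐ(NH₃) ≈ 38 — extremely strong base; never a leaving group

iodide > water > ethoxide > amide anion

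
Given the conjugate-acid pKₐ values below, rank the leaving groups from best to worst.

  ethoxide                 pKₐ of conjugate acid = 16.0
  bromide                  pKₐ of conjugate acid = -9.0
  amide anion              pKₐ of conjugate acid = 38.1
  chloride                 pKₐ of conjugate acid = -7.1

bromide > chloride > ethoxide > amide anion

Lower conjugate-acid pKₐ ⇒ weaker base ⇒ better leaving group.
Sorting by the given values: bromide (-9.0), chloride (-7.1), ethoxide (16.0), amide anion (38.1).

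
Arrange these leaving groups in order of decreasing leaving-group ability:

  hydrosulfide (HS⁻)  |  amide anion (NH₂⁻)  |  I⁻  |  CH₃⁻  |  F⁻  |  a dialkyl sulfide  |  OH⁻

A good leaving group is a weak base: the lower the pKₐ of its conjugate acid, the more readily it departs.
I⁻: pKₐ(HI) ≈ -10
a dialkyl sulfide: pKₐ(R'₂SH⁺) ≈ -7
F⁻: pKₐ(HF) ≈ 3.2
hydrosulfide (HS⁻): pKₐ(H₂S) ≈ 7
OH⁻: pKₐ(H₂O) ≈ 15.7
amide anion (NH₂⁻): pKₐ(NH₃) ≈ 38
CH₃⁻: pKₐ(CH₄) ≈ 48

I⁻ > a dialkyl sulfide > F⁻ > hydrosulfide (HS⁻) > OH⁻ > amide anion (NH₂⁻) > CH₃⁻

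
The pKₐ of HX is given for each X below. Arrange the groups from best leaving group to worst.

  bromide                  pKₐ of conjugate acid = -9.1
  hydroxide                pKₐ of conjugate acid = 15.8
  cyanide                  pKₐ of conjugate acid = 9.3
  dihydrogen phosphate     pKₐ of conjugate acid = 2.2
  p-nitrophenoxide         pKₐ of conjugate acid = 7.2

Lower conjugate-acid pKₐ ⇒ weaker base ⇒ better leaving group.
Sorting by the given values: bromide (-9.1), dihydrogen phosphate (2.2), p-nitrophenoxide (7.2), cyanide (9.3), hydroxide (15.8).

bromide > dihydrogen phosphate > p-nitrophenoxide > cyanide > hydroxide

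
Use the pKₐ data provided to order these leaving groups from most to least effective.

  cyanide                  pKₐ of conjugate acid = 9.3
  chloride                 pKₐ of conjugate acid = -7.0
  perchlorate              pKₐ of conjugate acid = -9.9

perchlorate > chloride > cyanide

Lower conjugate-acid pKₐ ⇒ weaker base ⇒ better leaving group.
Sorting by the given values: perchlorate (-9.9), chloride (-7.0), cyanide (9.3).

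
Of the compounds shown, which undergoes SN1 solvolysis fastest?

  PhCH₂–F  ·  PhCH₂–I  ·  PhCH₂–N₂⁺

PhCH₂–N₂⁺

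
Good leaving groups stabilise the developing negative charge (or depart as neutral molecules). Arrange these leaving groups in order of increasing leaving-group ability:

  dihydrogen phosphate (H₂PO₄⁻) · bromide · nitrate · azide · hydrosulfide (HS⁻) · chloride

The more stable X⁻ (or X) is on its own — i.e. the weaker a base it is — the better a leaving group it makes.
bromide: pKₐ(HBr) ≈ -9
chloride: pKₐ(HCl) ≈ -7
nitrate: pKₐ(HNO₃) ≈ -1.3
dihydrogen phosphate (H₂PO₄⁻): pKₐ(H₃PO₄) ≈ 2.1
azide: pKₐ(HN₃) ≈ 4.7
hydrosulfide (HS⁻): pKₐ(H₂S) ≈ 7
Listed from poorest to best leaving group as asked.

hydrosulfide (HS⁻) < azide < dihydrogen phosphate (H₂PO₄⁻) < nitrate < chloride < bromide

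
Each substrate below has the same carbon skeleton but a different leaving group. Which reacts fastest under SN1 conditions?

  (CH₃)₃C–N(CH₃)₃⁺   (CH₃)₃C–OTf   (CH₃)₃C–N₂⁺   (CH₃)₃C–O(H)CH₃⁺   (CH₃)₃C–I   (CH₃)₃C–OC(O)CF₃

Identical carbon frameworks mean the comparison reduces to leaving-group quality.
Rank by basicity of the departing species: weakest base leaves most easily.
(CH₃)₃C–N₂⁺ loses N₂: no meaningful conjugate acid; N₂ departs as an exceptionally stable neutral molecule
(CH₃)₃C–OTf loses OTf⁻: pKₐ(CF₃SO₃H (triflic acid)) ≈ -14
(CH₃)₃C–I loses I⁻: pKₐ(HI) ≈ -10
(CH₃)₃C–O(H)CH₃⁺ loses R'OH: pKₐ(R'OH₂⁺) ≈ -2.4
(CH₃)₃C–OC(O)CF₃ loses CF₃COO⁻: pKₐ(CF₃COOH) ≈ 0.2
(CH₃)₃C–N(CH₃)₃⁺ loses NR'₃: pKₐ(R'₃NH⁺) ≈ 10.7

(CH₃)₃C–N₂⁺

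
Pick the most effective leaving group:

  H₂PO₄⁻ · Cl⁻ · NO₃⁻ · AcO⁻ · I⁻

I⁻

Leaving-group ability tracks the stability of the departed species; conjugate-acid pKₐ is the usual yardstick (lower pKₐ → better LG).
I⁻: pKₐ(HI) ≈ -10
Cl⁻: pKₐ(HCl) ≈ -7
NO₃⁻: pKₐ(HNO₃) ≈ -1.3
H₂PO₄⁻: pKₐ(H₃PO₄) ≈ 2.1
AcO⁻: pKₐ(CH₃COOH) ≈ 4.8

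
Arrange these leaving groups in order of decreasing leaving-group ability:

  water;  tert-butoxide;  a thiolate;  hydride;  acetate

water: pKₐ(H₃O⁺) ≈ -1.7
acetate: pKₐ(CH₃COOH) ≈ 4.8
a thiolate: pKₐ(RSH (a thiol)) ≈ 10.5
tert-butoxide: pKₐ(t-BuOH) ≈ 18
hydride: pKₐ(H₂) ≈ 36

water > acetate > a thiolate > tert-butoxide > hydride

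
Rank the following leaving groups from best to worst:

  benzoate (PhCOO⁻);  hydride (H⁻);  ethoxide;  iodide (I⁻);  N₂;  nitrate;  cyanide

N₂ > iodide (I⁻) > nitrate > benzoate (PhCOO⁻) > cyanide > ethoxide > hydride (H⁻)

Rank by basicity of the departing species: weakest base leaves most easily.
N₂: no meaningful conjugate acid; N₂ departs as an exceptionally stable neutral molecule
iodide (I⁻): pKₐ(HI) ≈ -10 — large, highly polarisable; very weak base
nitrate: pKₐ(HNO₃) ≈ -1.3
benzoate (PhCOO⁻): pKₐ(C₆H₅COOH) ≈ 4.2 — aryl carboxylate
cyanide: pKₐ(HCN) ≈ 9.2
ethoxide: pKₐ(CH₃CH₂OH) ≈ 16 — strong base; alkoxides do not leave unassisted
hydride (H⁻): pKₐ(H₂) ≈ 36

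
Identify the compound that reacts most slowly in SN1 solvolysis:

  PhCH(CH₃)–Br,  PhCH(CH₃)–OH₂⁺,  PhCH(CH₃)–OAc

PhCH(CH₃)–OAc

Identical carbon frameworks mean the comparison reduces to leaving-group quality.
Leaving-group ability tracks the stability of the departed species; conjugate-acid pKₐ is the usual yardstick (lower pKₐ → better LG).
PhCH(CH₃)–Br loses Br⁻: pKₐ(HBr) ≈ -9
PhCH(CH₃)–OH₂⁺ loses H₂O: pKₐ(H₃O⁺) ≈ -1.7
PhCH(CH₃)–OAc loses AcO⁻: pKₐ(CH₃COOH) ≈ 4.8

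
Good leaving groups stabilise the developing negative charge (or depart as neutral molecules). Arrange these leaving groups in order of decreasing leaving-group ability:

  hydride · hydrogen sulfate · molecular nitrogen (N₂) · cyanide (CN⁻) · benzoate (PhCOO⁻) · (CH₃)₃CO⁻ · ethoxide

molecular nitrogen (N₂) > hydrogen sulfate > benzoate (PhCOO⁻) > cyanide (CN⁻) > ethoxide > (CH₃)₃CO⁻ > hydride

The more stable X⁻ (or X) is on its own — i.e. the weaker a base it is — the better a leaving group it makes.
molecular nitrogen (N₂): no meaningful conjugate acid; N₂ departs as an exceptionally stable neutral molecule
hydrogen sulfate: pKₐ(H₂SO₄) ≈ -3
benzoate (PhCOO⁻): pKₐ(C₆H₅COOH) ≈ 4.2
cyanide (CN⁻): pKₐ(HCN) ≈ 9.2
ethoxide: pKₐ(CH₃CH₂OH) ≈ 16
(CH₃)₃CO⁻: pKₐ(t-BuOH) ≈ 18
hydride: pKₐ(H₂) ≈ 36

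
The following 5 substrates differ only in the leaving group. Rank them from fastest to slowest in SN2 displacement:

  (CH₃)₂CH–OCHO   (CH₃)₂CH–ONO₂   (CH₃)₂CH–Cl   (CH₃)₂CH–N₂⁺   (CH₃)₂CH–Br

Identical carbon frameworks mean the comparison reduces to leaving-group quality.
Rank by basicity of the departing species: weakest base leaves most easily.
(CH₃)₂CH–N₂⁺ loses N₂: no meaningful conjugate acid; N₂ departs as an exceptionally stable neutral molecule
(CH₃)₂CH–Br loses Br⁻: pKₐ(HBr) ≈ -9
(CH₃)₂CH–Cl loses Cl⁻: pKₐ(HCl) ≈ -7
(CH₃)₂CH–ONO₂ loses NO₃⁻: pKₐ(HNO₃) ≈ -1.3
(CH₃)₂CH–OCHO loses HCOO⁻: pKₐ(HCOOH) ≈ 3.8

(CH₃)₂CH–N₂⁺ > (CH₃)₂CH–Br > (CH₃)₂CH–Cl > (CH₃)₂CH–ONO₂ > (CH₃)₂CH–OCHO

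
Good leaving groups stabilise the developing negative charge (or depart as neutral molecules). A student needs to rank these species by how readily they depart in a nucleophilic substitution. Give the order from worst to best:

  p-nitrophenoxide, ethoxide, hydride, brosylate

hydride < ethoxide < p-nitrophenoxide < brosylate

brosylate: pKₐ(p-BrC₆H₄SO₃H) ≈ -2.8 — arenesulfonate with a p-bromo substituent
p-nitrophenoxide: pKₐ(p-nitrophenol) ≈ 7.2
ethoxide: pKₐ(CH₃CH₂OH) ≈ 16
hydride: pKₐ(H₂) ≈ 36
The question asks for worst first, so the sequence is read in increasing leaving-group ability.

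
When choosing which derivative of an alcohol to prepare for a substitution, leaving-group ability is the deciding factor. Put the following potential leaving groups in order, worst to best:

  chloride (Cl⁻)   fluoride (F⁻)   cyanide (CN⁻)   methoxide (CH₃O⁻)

methoxide (CH₃O⁻) < cyanide (CN⁻) < fluoride (F⁻) < chloride (Cl⁻)

The more stable X⁻ (or X) is on its own — i.e. the weaker a base it is — the better a leaving group it makes.
chloride (Cl⁻): pKₐ(HCl) ≈ -7
fluoride (F⁻): pKₐ(HF) ≈ 3.2
cyanide (CN⁻): pKₐ(HCN) ≈ 9.2
methoxide (CH₃O⁻): pKₐ(CH₃OH) ≈ 15.5
Reversing gives the worst-to-best order requested.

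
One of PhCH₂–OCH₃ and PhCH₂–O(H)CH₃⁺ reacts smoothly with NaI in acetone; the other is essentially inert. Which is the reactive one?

From PhCH₂–OCH₃ the departing group would be CH₃O⁻ (pKₐ(CH₃OH) ≈ 15.5). Strong base; alkoxides do not leave unassisted.
From PhCH₂–O(H)CH₃⁺ the leaving group is R'OH (pKₐ(R'OH₂⁺) ≈ -2.4). Neutral; leaves from a protonated ether (an oxonium ion, R–O(H)R'⁺).
(In practice PhCH₂–O(H)CH₃⁺ is made from PhCH₂–OCH₃ by protonation with concentrated HI, allowing neutral methanol, rather than methoxide, to depart.)

PhCH₂–O(H)CH₃⁺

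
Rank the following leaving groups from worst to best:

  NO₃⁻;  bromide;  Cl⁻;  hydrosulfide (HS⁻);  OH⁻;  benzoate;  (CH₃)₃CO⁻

(CH₃)₃CO⁻ < OH⁻ < hydrosulfide (HS⁻) < benzoate < NO₃⁻ < Cl⁻ < bromide

A good leaving group is a weak base: the lower the pKₐ of its conjugate acid, the more readily it departs.
bromide: pKₐ(HBr) ≈ -9
Cl⁻: pKₐ(HCl) ≈ -7
NO₃⁻: pKₐ(HNO₃) ≈ -1.3
benzoate: pKₐ(C₆H₅COOH) ≈ 4.2
hydrosulfide (HS⁻): pKₐ(H₂S) ≈ 7
OH⁻: pKₐ(H₂O) ≈ 15.7
(CH₃)₃CO⁻: pKₐ(t-BuOH) ≈ 18
The question asks for worst first, so the sequence is read in increasing leaving-group ability.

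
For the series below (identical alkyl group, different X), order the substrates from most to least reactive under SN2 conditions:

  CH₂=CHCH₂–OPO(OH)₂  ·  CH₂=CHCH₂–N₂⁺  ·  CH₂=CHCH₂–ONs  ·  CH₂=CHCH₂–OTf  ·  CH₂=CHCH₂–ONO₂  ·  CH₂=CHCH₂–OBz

With the same alkyl group throughout, only the leaving group differentiates the rates.
A good leaving group is a weak base: the lower the pKₐ of its conjugate acid, the more readily it departs.
CH₂=CHCH₂–N₂⁺ loses N₂: no meaningful conjugate acid; N₂ departs as an exceptionally stable neutral molecule
CH₂=CHCH₂–OTf loses OTf⁻: pKₐ(CF₃SO₃H (triflic acid)) ≈ -14
CH₂=CHCH₂–ONs loses ONs⁻: pKₐ(p-O₂NC₆H₄SO₃H) ≈ -3.5
CH₂=CHCH₂–ONO₂ loses NO₃⁻: pKₐ(HNO₃) ≈ -1.3
CH₂=CHCH₂–OPO(OH)₂ loses H₂PO₄⁻: pKₐ(H₃PO₄) ≈ 2.1
CH₂=CHCH₂–OBz loses PhCOO⁻: pKₐ(C₆H₅COOH) ≈ 4.2

CH₂=CHCH₂–N₂⁺ > CH₂=CHCH₂–OTf > CH₂=CHCH₂–ONs > CH₂=CHCH₂–ONO₂ > CH₂=CHCH₂–OPO(OH)₂ > CH₂=CHCH₂–OBz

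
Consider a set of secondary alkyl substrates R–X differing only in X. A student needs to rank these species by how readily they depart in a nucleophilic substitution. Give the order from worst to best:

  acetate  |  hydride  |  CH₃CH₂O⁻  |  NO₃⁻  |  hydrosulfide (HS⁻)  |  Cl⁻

hydride < CH₃CH₂O⁻ < hydrosulfide (HS⁻) < acetate < NO₃⁻ < Cl⁻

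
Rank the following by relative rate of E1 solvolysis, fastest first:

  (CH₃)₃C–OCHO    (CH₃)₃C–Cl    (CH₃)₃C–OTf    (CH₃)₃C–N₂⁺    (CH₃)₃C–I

(CH₃)₃C–N₂⁺ > (CH₃)₃C–OTf > (CH₃)₃C–I > (CH₃)₃C–Cl > (CH₃)₃C–OCHO

Identical carbon frameworks mean the comparison reduces to leaving-group quality.
The more stable X⁻ (or X) is on its own — i.e. the weaker a base it is — the better a leaving group it makes.
(CH₃)₃C–N₂⁺ loses N₂: no meaningful conjugate acid; N₂ departs as an exceptionally stable neutral molecule
(CH₃)₃C–OTf loses OTf⁻: pKₐ(CF₃SO₃H (triflic acid)) ≈ -14
(CH₃)₃C–I loses I⁻: pKₐ(HI) ≈ -10
(CH₃)₃C–Cl loses Cl⁻: pKₐ(HCl) ≈ -7
(CH₃)₃C–OCHO loses HCOO⁻: pKₐ(HCOOH) ≈ 3.8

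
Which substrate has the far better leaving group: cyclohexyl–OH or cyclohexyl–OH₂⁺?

cyclohexyl–OH₂⁺

From cyclohexyl–OH the departing group would be OH⁻ (pKₐ(H₂O) ≈ 15.7). Strong base; essentially never leaves without prior activation.
From cyclohexyl–OH₂⁺ the leaving group is H₂O (pKₐ(H₃O⁺) ≈ -1.7). Neutral; leaves from a protonated alcohol (R–OH₂⁺).
(In practice cyclohexyl–OH₂⁺ is made from cyclohexyl–OH by protonation with strong acid, converting the leaving group from hydroxide to neutral water.)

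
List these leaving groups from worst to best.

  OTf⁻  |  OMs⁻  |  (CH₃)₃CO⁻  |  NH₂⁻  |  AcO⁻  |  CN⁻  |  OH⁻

NH₂⁻ < (CH₃)₃CO⁻ < OH⁻ < CN⁻ < AcO⁻ < OMs⁻ < OTf⁻

Leaving-group ability tracks the stability of the departed species; conjugate-acid pKₐ is the usual yardstick (lower pKₐ → better LG).
OTf⁻: pKₐ(CF₃SO₃H (triflic acid)) ≈ -14 — charge spread over three oxygens and a CF₃ group; the premier leaving group in synthesis
OMs⁻: pKₐ(CH₃SO₃H (MsOH)) ≈ -1.9
AcO⁻: pKₐ(CH₃COOH) ≈ 4.8 — resonance-stabilised but still a weak base
CN⁻: pKₐ(HCN) ≈ 9.2 — sp carbon stabilises the charge somewhat, but still a poor LG
OH⁻: pKₐ(H₂O) ≈ 15.7
(CH₃)₃CO⁻: pKₐ(t-BuOH) ≈ 18 — bulky, strongly basic alkoxide
NH₂⁻: pKₐ(NH₃) ≈ 38 — extremely strong base; never a leaving group
Listed from poorest to best leaving group as asked.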